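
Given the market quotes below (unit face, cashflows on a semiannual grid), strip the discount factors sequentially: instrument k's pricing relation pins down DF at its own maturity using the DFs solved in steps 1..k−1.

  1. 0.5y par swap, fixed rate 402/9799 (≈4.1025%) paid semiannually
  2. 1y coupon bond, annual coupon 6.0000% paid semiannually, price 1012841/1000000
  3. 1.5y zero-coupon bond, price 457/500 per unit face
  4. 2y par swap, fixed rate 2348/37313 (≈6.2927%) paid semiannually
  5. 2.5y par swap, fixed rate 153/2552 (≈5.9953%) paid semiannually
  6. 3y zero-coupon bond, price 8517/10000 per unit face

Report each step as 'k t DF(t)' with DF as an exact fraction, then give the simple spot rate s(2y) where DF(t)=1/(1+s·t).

step 1 [0.5y] swap r/2=201/9799: DF=(1 − 201/9799·(0))/(1+201/9799) = 9799/10000 ≈ 0.979900
step 2 [1y] bond c/2=3/100: DF=(1012841/1000000 − 3/100·(0.979900))/(1+3/100) = 2387/2500 ≈ 0.954800
step 3 [1.5y] zero: DF = P = 457/500 ≈ 0.914000
step 4 [2y] swap r/2=1174/37313: DF=(1 − 1174/37313·(0.979900+0.954800+0.914000))/(1+1174/37313) = 4413/5000 ≈ 0.882600
step 5 [2.5y] swap r/2=153/5104: DF=(1 − 153/5104·(0.979900+0.954800+0.914000+0.882600))/(1+153/5104) = 8623/10000 ≈ 0.862300
step 6 [3y] zero: DF = P = 8517/10000 ≈ 0.851700

1 1/2 9799/10000
2 1 2387/2500
3 3/2 457/500
4 2 4413/5000
5 5/2 8623/10000
6 3 8517/10000
s(2y) = (1/(4413/5000) − 1)/(2) = 587/8826 ≈ 6.6508%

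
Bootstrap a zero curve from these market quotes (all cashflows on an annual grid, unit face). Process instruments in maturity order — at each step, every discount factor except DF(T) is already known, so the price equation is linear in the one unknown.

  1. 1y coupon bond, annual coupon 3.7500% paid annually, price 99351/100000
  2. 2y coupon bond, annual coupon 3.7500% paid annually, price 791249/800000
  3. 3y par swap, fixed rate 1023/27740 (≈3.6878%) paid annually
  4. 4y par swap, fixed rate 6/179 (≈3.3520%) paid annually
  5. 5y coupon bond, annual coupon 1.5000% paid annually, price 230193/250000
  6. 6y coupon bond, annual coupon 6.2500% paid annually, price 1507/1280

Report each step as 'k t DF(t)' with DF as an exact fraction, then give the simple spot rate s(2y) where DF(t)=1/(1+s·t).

1 1 1197/1250
2 2 9187/10000
3 3 8977/10000
4 4 1097/1250
5 5 2133/2500
6 6 8431/10000
s(2y) = (1/(9187/10000) − 1)/(2) = 813/18374 ≈ 4.4247%

step 1 [1y] bond c/1=3/80: DF=(99351/100000 − 3/80·(0))/(1+3/80) = 1197/1250 ≈ 0.957600
step 2 [2y] bond c/1=3/80: DF=(791249/800000 − 3/80·(0.957600))/(1+3/80) = 9187/10000 ≈ 0.918700
step 3 [3y] swap r/1=1023/27740: DF=(1 − 1023/27740·(0.957600+0.918700))/(1+1023/27740) = 8977/10000 ≈ 0.897700
step 4 [4y] swap r/1=6/179: DF=(1 − 6/179·(0.957600+0.918700+0.897700))/(1+6/179) = 1097/1250 ≈ 0.877600
step 5 [5y] bond c/1=3/200: DF=(230193/250000 − 3/200·(0.957600+0.918700+0.897700+0.877600))/(1+3/200) = 2133/2500 ≈ 0.853200
step 6 [6y] bond c/1=1/16: DF=(1507/1280 − 1/16·(0.957600+0.918700+0.897700+0.877600+0.853200))/(1+1/16) = 8431/10000 ≈ 0.843100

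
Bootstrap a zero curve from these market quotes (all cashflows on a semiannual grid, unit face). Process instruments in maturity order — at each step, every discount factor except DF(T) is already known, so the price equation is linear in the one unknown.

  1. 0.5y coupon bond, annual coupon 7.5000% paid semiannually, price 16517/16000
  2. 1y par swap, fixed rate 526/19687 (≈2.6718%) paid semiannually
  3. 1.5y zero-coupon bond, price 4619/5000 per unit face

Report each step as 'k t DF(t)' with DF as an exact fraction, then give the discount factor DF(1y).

step 1 [0.5y] bond c/2=3/80: DF=(16517/16000 − 3/80·(0))/(1+3/80) = 199/200 ≈ 0.995000
step 2 [1y] swap r/2=263/19687: DF=(1 − 263/19687·(0.995000))/(1+263/19687) = 9737/10000 ≈ 0.973700
step 3 [1.5y] zero: DF = P = 4619/5000 ≈ 0.923800

1 1/2 199/200
2 1 9737/10000
3 3/2 4619/5000
DF(1y) = 9737/10000 ≈ 0.973700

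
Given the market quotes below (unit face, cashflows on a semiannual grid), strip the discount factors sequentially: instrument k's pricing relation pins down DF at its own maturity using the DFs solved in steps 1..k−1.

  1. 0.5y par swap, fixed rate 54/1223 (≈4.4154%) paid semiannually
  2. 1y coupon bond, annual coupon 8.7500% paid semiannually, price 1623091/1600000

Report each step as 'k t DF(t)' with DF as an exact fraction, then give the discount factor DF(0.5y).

step 1 [0.5y] swap r/2=27/1223: DF=(1 − 27/1223·(0))/(1+27/1223) = 1223/1250 ≈ 0.978400
step 2 [1y] bond c/2=7/160: DF=(1623091/1600000 − 7/160·(0.978400))/(1+7/160) = 9309/10000 ≈ 0.930900

1 1/2 1223/1250
2 1 9309/10000
DF(0.5y) = 1223/1250 ≈ 0.978400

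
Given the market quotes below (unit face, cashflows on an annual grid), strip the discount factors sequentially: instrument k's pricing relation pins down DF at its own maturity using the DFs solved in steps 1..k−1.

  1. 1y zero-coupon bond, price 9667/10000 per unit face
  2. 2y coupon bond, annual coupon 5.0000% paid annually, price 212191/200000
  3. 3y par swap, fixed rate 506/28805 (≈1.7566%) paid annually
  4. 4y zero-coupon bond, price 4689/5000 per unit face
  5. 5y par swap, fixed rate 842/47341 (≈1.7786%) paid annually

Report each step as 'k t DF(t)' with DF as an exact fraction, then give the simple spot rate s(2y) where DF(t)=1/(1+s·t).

1 1 9667/10000
2 2 2411/2500
3 3 4747/5000
4 4 4689/5000
5 5 4579/5000
s(2y) = (1/(2411/2500) − 1)/(2) = 89/4822 ≈ 1.8457%

step 1 [1y] zero: DF = P = 9667/10000 ≈ 0.966700
step 2 [2y] bond c/1=1/20: DF=(212191/200000 − 1/20·(0.966700))/(1+1/20) = 2411/2500 ≈ 0.964400
step 3 [3y] swap r/1=506/28805: DF=(1 − 506/28805·(0.966700+0.964400))/(1+506/28805) = 4747/5000 ≈ 0.949400
step 4 [4y] zero: DF = P = 4689/5000 ≈ 0.937800
step 5 [5y] swap r/1=842/47341: DF=(1 − 842/47341·(0.966700+0.964400+0.949400+0.937800))/(1+842/47341) = 4579/5000 ≈ 0.915800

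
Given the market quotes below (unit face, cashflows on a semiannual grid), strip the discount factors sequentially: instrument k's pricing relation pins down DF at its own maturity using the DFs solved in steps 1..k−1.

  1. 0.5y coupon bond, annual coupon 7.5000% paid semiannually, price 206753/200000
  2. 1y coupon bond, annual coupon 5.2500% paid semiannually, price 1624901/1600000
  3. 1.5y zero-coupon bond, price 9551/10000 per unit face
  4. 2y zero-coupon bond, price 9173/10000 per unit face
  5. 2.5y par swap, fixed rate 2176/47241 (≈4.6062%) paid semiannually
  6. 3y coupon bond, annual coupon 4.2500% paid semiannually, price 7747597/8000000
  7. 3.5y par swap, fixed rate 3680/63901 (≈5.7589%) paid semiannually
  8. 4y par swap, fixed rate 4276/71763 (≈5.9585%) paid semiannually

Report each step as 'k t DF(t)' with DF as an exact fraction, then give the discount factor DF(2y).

step 1 [0.5y] bond c/2=3/80: DF=(206753/200000 − 3/80·(0))/(1+3/80) = 2491/2500 ≈ 0.996400
step 2 [1y] bond c/2=21/800: DF=(1624901/1600000 − 21/800·(0.996400))/(1+21/800) = 9641/10000 ≈ 0.964100
step 3 [1.5y] zero: DF = P = 9551/10000 ≈ 0.955100
step 4 [2y] zero: DF = P = 9173/10000 ≈ 0.917300
step 5 [2.5y] swap r/2=1088/47241: DF=(1 − 1088/47241·(0.996400+0.964100+0.955100+0.917300))/(1+1088/47241) = 557/625 ≈ 0.891200
step 6 [3y] bond c/2=17/800: DF=(7747597/8000000 − 17/800·(0.996400+0.964100+0.955100+0.917300+0.891200))/(1+17/800) = 17/20 ≈ 0.850000
step 7 [3.5y] swap r/2=1840/63901: DF=(1 − 1840/63901·(0.996400+0.964100+0.955100+0.917300+0.891200+0.850000))/(1+1840/63901) = 102/125 ≈ 0.816000
step 8 [4y] swap r/2=2138/71763: DF=(1 − 2138/71763·(0.996400+0.964100+0.955100+0.917300+0.891200+0.850000+0.816000))/(1+2138/71763) = 3931/5000 ≈ 0.786200

1 1/2 2491/2500
2 1 9641/10000
3 3/2 9551/10000
4 2 9173/10000
5 5/2 557/625
6 3 17/20
7 7/2 102/125
8 4 3931/5000
DF(2y) = 9173/10000 ≈ 0.917300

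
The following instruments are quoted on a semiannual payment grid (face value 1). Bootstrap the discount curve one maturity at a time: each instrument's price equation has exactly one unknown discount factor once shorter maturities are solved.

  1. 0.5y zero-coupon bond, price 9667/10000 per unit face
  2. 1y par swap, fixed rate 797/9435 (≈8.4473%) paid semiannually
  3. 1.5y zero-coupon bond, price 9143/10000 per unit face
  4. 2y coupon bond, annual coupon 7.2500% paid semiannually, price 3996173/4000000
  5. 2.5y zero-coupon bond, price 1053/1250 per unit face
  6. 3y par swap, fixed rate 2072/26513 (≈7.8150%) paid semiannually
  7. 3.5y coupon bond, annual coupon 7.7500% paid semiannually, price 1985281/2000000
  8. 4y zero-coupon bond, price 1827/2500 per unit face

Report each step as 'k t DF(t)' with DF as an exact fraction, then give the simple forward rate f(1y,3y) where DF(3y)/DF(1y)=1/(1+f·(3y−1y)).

step 1 [0.5y] zero: DF = P = 9667/10000 ≈ 0.966700
step 2 [1y] swap r/2=797/18870: DF=(1 − 797/18870·(0.966700))/(1+797/18870) = 9203/10000 ≈ 0.920300
step 3 [1.5y] zero: DF = P = 9143/10000 ≈ 0.914300
step 4 [2y] bond c/2=29/800: DF=(3996173/4000000 − 29/800·(0.966700+0.920300+0.914300))/(1+29/800) = 8661/10000 ≈ 0.866100
step 5 [2.5y] zero: DF = P = 1053/1250 ≈ 0.842400
step 6 [3y] swap r/2=1036/26513: DF=(1 − 1036/26513·(0.966700+0.920300+0.914300+0.866100+0.842400))/(1+1036/26513) = 991/1250 ≈ 0.792800
step 7 [3.5y] bond c/2=31/800: DF=(1985281/2000000 − 31/800·(0.966700+0.920300+0.914300+0.866100+0.842400+0.792800))/(1+31/800) = 3789/5000 ≈ 0.757800
step 8 [4y] zero: DF = P = 1827/2500 ≈ 0.730800

1 1/2 9667/10000
2 1 9203/10000
3 3/2 9143/10000
4 2 8661/10000
5 5/2 1053/1250
6 3 991/1250
7 7/2 3789/5000
8 4 1827/2500
f(1y,3y) = ((9203/10000)/(991/1250) − 1)/(2) = 1275/15856 ≈ 8.0411%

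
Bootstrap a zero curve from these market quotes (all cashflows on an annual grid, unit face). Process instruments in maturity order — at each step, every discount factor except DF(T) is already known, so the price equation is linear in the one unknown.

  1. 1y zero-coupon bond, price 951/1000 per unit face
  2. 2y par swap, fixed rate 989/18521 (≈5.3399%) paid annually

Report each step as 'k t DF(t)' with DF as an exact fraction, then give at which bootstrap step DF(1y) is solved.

step 1 [1y] zero: DF = P = 951/1000 ≈ 0.951000
step 2 [2y] swap r/1=989/18521: DF=(1 − 989/18521·(0.951000))/(1+989/18521) = 9011/10000 ≈ 0.901100

1 1 951/1000
2 2 9011/10000
DF(1y) is solved at step 1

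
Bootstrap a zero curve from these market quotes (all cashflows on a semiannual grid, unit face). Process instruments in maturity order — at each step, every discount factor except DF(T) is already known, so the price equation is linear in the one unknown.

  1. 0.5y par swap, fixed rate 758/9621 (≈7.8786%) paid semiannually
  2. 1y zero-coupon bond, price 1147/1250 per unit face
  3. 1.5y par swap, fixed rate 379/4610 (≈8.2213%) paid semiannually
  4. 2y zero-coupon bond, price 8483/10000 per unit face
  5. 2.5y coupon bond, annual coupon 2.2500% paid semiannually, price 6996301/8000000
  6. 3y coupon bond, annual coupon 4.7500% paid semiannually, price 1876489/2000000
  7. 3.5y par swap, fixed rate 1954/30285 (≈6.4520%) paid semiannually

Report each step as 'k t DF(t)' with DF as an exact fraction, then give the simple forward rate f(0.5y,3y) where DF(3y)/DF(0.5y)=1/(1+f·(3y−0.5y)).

step 1 [0.5y] swap r/2=379/9621: DF=(1 − 379/9621·(0))/(1+379/9621) = 9621/10000 ≈ 0.962100
step 2 [1y] zero: DF = P = 1147/1250 ≈ 0.917600
step 3 [1.5y] swap r/2=379/9220: DF=(1 − 379/9220·(0.962100+0.917600))/(1+379/9220) = 8863/10000 ≈ 0.886300
step 4 [2y] zero: DF = P = 8483/10000 ≈ 0.848300
step 5 [2.5y] bond c/2=9/800: DF=(6996301/8000000 − 9/800·(0.962100+0.917600+0.886300+0.848300))/(1+9/800) = 4123/5000 ≈ 0.824600
step 6 [3y] bond c/2=19/800: DF=(1876489/2000000 − 19/800·(0.962100+0.917600+0.886300+0.848300+0.824600))/(1+19/800) = 1627/2000 ≈ 0.813500
step 7 [3.5y] swap r/2=977/30285: DF=(1 − 977/30285·(0.962100+0.917600+0.886300+0.848300+0.824600+0.813500))/(1+977/30285) = 4023/5000 ≈ 0.804600

1 1/2 9621/10000
2 1 1147/1250
3 3/2 8863/10000
4 2 8483/10000
5 5/2 4123/5000
6 3 1627/2000
7 7/2 4023/5000
f(0.5y,3y) = ((9621/10000)/(1627/2000) − 1)/(5/2) = 2972/40675 ≈ 7.3067%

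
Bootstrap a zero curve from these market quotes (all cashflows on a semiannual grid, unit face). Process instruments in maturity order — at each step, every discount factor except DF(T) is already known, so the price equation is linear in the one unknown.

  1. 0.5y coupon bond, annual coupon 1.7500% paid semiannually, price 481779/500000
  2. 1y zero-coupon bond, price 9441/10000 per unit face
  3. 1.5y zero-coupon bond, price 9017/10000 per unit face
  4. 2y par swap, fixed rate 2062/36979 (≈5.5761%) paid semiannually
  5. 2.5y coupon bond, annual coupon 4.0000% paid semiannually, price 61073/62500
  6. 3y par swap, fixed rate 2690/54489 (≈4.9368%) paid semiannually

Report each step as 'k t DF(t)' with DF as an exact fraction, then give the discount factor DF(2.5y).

1 1/2 597/625
2 1 9441/10000
3 3/2 9017/10000
4 2 8969/10000
5 5/2 1771/2000
6 3 1731/2000
DF(2.5y) = 1771/2000 ≈ 0.885500

step 1 [0.5y] bond c/2=7/800: DF=(481779/500000 − 7/800·(0))/(1+7/800) = 597/625 ≈ 0.955200
step 2 [1y] zero: DF = P = 9441/10000 ≈ 0.944100
step 3 [1.5y] zero: DF = P = 9017/10000 ≈ 0.901700
step 4 [2y] swap r/2=1031/36979: DF=(1 − 1031/36979·(0.955200+0.944100+0.901700))/(1+1031/36979) = 8969/10000 ≈ 0.896900
step 5 [2.5y] bond c/2=1/50: DF=(61073/62500 − 1/50·(0.955200+0.944100+0.901700+0.896900))/(1+1/50) = 1771/2000 ≈ 0.885500
step 6 [3y] swap r/2=1345/54489: DF=(1 − 1345/54489·(0.955200+0.944100+0.901700+0.896900+0.885500))/(1+1345/54489) = 1731/2000 ≈ 0.865500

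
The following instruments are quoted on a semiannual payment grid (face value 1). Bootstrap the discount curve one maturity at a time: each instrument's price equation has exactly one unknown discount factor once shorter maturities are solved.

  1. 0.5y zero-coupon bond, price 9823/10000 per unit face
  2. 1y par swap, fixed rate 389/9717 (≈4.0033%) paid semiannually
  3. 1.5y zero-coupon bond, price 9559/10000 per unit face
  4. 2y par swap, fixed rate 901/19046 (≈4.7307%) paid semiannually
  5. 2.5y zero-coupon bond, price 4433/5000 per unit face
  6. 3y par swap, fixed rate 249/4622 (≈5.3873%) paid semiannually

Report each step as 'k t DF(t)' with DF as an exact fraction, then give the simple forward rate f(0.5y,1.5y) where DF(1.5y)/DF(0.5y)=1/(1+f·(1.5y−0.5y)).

step 1 [0.5y] zero: DF = P = 9823/10000 ≈ 0.982300
step 2 [1y] swap r/2=389/19434: DF=(1 − 389/19434·(0.982300))/(1+389/19434) = 9611/10000 ≈ 0.961100
step 3 [1.5y] zero: DF = P = 9559/10000 ≈ 0.955900
step 4 [2y] swap r/2=901/38092: DF=(1 − 901/38092·(0.982300+0.961100+0.955900))/(1+901/38092) = 9099/10000 ≈ 0.909900
step 5 [2.5y] zero: DF = P = 4433/5000 ≈ 0.886600
step 6 [3y] swap r/2=249/9244: DF=(1 − 249/9244·(0.982300+0.961100+0.955900+0.909900+0.886600))/(1+249/9244) = 4253/5000 ≈ 0.850600

1 1/2 9823/10000
2 1 9611/10000
3 3/2 9559/10000
4 2 9099/10000
5 5/2 4433/5000
6 3 4253/5000
f(0.5y,1.5y) = ((9823/10000)/(9559/10000) − 1)/(1) = 24/869 ≈ 2.7618%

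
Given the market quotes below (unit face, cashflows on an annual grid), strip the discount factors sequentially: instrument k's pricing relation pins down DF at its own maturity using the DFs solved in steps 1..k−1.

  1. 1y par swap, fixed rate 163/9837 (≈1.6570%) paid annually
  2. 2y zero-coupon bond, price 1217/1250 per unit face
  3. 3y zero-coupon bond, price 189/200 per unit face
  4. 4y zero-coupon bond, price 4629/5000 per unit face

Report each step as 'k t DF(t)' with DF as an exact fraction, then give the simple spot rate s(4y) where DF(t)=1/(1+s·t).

step 1 [1y] swap r/1=163/9837: DF=(1 − 163/9837·(0))/(1+163/9837) = 9837/10000 ≈ 0.983700
step 2 [2y] zero: DF = P = 1217/1250 ≈ 0.973600
step 3 [3y] zero: DF = P = 189/200 ≈ 0.945000
step 4 [4y] zero: DF = P = 4629/5000 ≈ 0.925800

1 1 9837/10000
2 2 1217/1250
3 3 189/200
4 4 4629/5000
s(4y) = (1/(4629/5000) − 1)/(4) = 371/18516 ≈ 2.0037%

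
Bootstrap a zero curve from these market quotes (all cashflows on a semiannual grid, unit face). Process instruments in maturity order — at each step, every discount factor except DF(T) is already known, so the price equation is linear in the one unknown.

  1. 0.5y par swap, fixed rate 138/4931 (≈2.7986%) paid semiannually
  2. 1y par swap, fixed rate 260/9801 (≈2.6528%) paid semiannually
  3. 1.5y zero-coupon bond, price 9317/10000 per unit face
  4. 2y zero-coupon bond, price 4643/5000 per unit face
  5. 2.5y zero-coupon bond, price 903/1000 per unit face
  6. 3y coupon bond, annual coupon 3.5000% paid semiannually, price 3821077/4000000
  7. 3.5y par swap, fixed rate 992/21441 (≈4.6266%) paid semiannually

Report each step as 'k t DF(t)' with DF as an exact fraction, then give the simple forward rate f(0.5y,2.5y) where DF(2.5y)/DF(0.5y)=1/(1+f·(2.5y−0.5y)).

1 1/2 4931/5000
2 1 487/500
3 3/2 9317/10000
4 2 4643/5000
5 5/2 903/1000
6 3 536/625
7 7/2 532/625
f(0.5y,2.5y) = ((4931/5000)/(903/1000) − 1)/(2) = 208/4515 ≈ 4.6069%

step 1 [0.5y] swap r/2=69/4931: DF=(1 − 69/4931·(0))/(1+69/4931) = 4931/5000 ≈ 0.986200
step 2 [1y] swap r/2=130/9801: DF=(1 − 130/9801·(0.986200))/(1+130/9801) = 487/500 ≈ 0.974000
step 3 [1.5y] zero: DF = P = 9317/10000 ≈ 0.931700
step 4 [2y] zero: DF = P = 4643/5000 ≈ 0.928600
step 5 [2.5y] zero: DF = P = 903/1000 ≈ 0.903000
step 6 [3y] bond c/2=7/400: DF=(3821077/4000000 − 7/400·(0.986200+0.974000+0.931700+0.928600+0.903000))/(1+7/400) = 536/625 ≈ 0.857600
step 7 [3.5y] swap r/2=496/21441: DF=(1 − 496/21441·(0.986200+0.974000+0.931700+0.928600+0.903000+0.857600))/(1+496/21441) = 532/625 ≈ 0.851200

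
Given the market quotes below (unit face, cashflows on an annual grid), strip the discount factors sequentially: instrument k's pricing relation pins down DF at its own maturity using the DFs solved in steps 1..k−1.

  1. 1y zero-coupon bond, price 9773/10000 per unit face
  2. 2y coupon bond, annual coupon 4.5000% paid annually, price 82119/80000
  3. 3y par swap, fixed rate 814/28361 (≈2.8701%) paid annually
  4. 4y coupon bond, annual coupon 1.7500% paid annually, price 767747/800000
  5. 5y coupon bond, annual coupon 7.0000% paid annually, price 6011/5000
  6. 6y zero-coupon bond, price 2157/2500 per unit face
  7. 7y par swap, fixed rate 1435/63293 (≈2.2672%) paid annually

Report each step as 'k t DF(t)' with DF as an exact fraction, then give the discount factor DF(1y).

1 1 9773/10000
2 2 4701/5000
3 3 4593/5000
4 4 559/625
5 5 1759/2000
6 6 2157/2500
7 7 1713/2000
DF(1y) = 9773/10000 ≈ 0.977300

step 1 [1y] zero: DF = P = 9773/10000 ≈ 0.977300
step 2 [2y] bond c/1=9/200: DF=(82119/80000 − 9/200·(0.977300))/(1+9/200) = 4701/5000 ≈ 0.940200
step 3 [3y] swap r/1=814/28361: DF=(1 − 814/28361·(0.977300+0.940200))/(1+814/28361) = 4593/5000 ≈ 0.918600
step 4 [4y] bond c/1=7/400: DF=(767747/800000 − 7/400·(0.977300+0.940200+0.918600))/(1+7/400) = 559/625 ≈ 0.894400
step 5 [5y] bond c/1=7/100: DF=(6011/5000 − 7/100·(0.977300+0.940200+0.918600+0.894400))/(1+7/100) = 1759/2000 ≈ 0.879500
step 6 [6y] zero: DF = P = 2157/2500 ≈ 0.862800
step 7 [7y] swap r/1=1435/63293: DF=(1 − 1435/63293·(0.977300+0.940200+0.918600+0.894400+0.879500+0.862800))/(1+1435/63293) = 1713/2000 ≈ 0.856500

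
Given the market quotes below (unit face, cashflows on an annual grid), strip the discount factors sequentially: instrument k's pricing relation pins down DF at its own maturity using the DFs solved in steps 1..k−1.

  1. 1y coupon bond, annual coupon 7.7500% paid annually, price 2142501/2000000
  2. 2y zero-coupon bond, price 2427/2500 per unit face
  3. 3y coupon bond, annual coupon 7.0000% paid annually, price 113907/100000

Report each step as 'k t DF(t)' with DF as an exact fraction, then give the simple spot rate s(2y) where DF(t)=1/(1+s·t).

1 1 4971/5000
2 2 2427/2500
3 3 117/125
s(2y) = (1/(2427/2500) − 1)/(2) = 73/4854 ≈ 1.5039%

step 1 [1y] bond c/1=31/400: DF=(2142501/2000000 − 31/400·(0))/(1+31/400) = 4971/5000 ≈ 0.994200
step 2 [2y] zero: DF = P = 2427/2500 ≈ 0.970800
step 3 [3y] bond c/1=7/100: DF=(113907/100000 − 7/100·(0.994200+0.970800))/(1+7/100) = 117/125 ≈ 0.936000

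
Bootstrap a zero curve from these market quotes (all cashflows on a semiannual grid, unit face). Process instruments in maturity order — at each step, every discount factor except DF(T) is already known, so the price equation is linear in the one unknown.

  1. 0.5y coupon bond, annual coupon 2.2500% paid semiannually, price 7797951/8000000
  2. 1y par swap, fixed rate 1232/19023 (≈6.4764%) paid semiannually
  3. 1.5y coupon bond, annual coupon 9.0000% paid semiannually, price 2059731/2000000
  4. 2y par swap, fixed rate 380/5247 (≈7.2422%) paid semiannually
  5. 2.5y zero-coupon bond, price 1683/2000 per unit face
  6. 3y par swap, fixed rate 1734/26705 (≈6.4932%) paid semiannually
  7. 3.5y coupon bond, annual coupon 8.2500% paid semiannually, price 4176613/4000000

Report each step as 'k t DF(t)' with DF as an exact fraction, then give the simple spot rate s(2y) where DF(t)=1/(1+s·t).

step 1 [0.5y] bond c/2=9/800: DF=(7797951/8000000 − 9/800·(0))/(1+9/800) = 9639/10000 ≈ 0.963900
step 2 [1y] swap r/2=616/19023: DF=(1 − 616/19023·(0.963900))/(1+616/19023) = 1173/1250 ≈ 0.938400
step 3 [1.5y] bond c/2=9/200: DF=(2059731/2000000 − 9/200·(0.963900+0.938400))/(1+9/200) = 2259/2500 ≈ 0.903600
step 4 [2y] swap r/2=190/5247: DF=(1 − 190/5247·(0.963900+0.938400+0.903600))/(1+190/5247) = 867/1000 ≈ 0.867000
step 5 [2.5y] zero: DF = P = 1683/2000 ≈ 0.841500
step 6 [3y] swap r/2=867/26705: DF=(1 − 867/26705·(0.963900+0.938400+0.903600+0.867000+0.841500))/(1+867/26705) = 4133/5000 ≈ 0.826600
step 7 [3.5y] bond c/2=33/800: DF=(4176613/4000000 − 33/800·(0.963900+0.938400+0.903600+0.867000+0.841500+0.826600))/(1+33/800) = 989/1250 ≈ 0.791200

1 1/2 9639/10000
2 1 1173/1250
3 3/2 2259/2500
4 2 867/1000
5 5/2 1683/2000
6 3 4133/5000
7 7/2 989/1250
s(2y) = (1/(867/1000) − 1)/(2) = 133/1734 ≈ 7.6701%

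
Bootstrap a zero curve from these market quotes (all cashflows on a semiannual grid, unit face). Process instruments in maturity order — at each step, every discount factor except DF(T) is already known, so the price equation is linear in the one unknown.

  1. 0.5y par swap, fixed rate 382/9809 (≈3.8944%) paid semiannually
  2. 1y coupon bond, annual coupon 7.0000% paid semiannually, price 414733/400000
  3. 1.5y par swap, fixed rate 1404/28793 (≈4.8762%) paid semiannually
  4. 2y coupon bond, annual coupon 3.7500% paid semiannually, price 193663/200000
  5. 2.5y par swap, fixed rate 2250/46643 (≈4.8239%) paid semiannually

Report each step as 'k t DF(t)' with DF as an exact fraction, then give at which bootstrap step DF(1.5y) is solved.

step 1 [0.5y] swap r/2=191/9809: DF=(1 − 191/9809·(0))/(1+191/9809) = 9809/10000 ≈ 0.980900
step 2 [1y] bond c/2=7/200: DF=(414733/400000 − 7/200·(0.980900))/(1+7/200) = 4843/5000 ≈ 0.968600
step 3 [1.5y] swap r/2=702/28793: DF=(1 − 702/28793·(0.980900+0.968600))/(1+702/28793) = 4649/5000 ≈ 0.929800
step 4 [2y] bond c/2=3/160: DF=(193663/200000 − 3/160·(0.980900+0.968600+0.929800))/(1+3/160) = 359/400 ≈ 0.897500
step 5 [2.5y] swap r/2=1125/46643: DF=(1 − 1125/46643·(0.980900+0.968600+0.929800+0.897500))/(1+1125/46643) = 71/80 ≈ 0.887500

1 1/2 9809/10000
2 1 4843/5000
3 3/2 4649/5000
4 2 359/400
5 5/2 71/80
DF(1.5y) is solved at step 3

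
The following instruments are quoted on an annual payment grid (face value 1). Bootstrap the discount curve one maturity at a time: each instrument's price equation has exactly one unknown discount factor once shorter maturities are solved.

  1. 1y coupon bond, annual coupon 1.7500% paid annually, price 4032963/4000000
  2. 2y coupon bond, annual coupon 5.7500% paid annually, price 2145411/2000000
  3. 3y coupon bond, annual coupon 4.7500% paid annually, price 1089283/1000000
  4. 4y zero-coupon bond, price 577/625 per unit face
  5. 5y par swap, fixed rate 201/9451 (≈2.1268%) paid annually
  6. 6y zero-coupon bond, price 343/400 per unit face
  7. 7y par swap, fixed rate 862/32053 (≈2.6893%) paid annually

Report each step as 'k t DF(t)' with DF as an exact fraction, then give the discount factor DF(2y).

1 1 9909/10000
2 2 1921/2000
3 3 4757/5000
4 4 577/625
5 5 1799/2000
6 6 343/400
7 7 2069/2500
DF(2y) = 1921/2000 ≈ 0.960500

step 1 [1y] bond c/1=7/400: DF=(4032963/4000000 − 7/400·(0))/(1+7/400) = 9909/10000 ≈ 0.990900
step 2 [2y] bond c/1=23/400: DF=(2145411/2000000 − 23/400·(0.990900))/(1+23/400) = 1921/2000 ≈ 0.960500
step 3 [3y] bond c/1=19/400: DF=(1089283/1000000 − 19/400·(0.990900+0.960500))/(1+19/400) = 4757/5000 ≈ 0.951400
step 4 [4y] zero: DF = P = 577/625 ≈ 0.923200
step 5 [5y] swap r/1=201/9451: DF=(1 − 201/9451·(0.990900+0.960500+0.951400+0.923200))/(1+201/9451) = 1799/2000 ≈ 0.899500
step 6 [6y] zero: DF = P = 343/400 ≈ 0.857500
step 7 [7y] swap r/1=862/32053: DF=(1 − 862/32053·(0.990900+0.960500+0.951400+0.923200+0.899500+0.857500))/(1+862/32053) = 2069/2500 ≈ 0.827600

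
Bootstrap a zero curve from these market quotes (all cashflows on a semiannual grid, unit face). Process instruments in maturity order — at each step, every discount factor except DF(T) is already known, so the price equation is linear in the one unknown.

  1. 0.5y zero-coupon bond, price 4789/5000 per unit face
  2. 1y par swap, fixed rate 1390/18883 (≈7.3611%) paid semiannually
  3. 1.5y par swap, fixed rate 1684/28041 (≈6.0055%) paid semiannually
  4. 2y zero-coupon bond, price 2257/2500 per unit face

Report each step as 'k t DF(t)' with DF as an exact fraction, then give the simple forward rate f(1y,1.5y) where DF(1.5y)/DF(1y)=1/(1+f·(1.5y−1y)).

step 1 [0.5y] zero: DF = P = 4789/5000 ≈ 0.957800
step 2 [1y] swap r/2=695/18883: DF=(1 − 695/18883·(0.957800))/(1+695/18883) = 1861/2000 ≈ 0.930500
step 3 [1.5y] swap r/2=842/28041: DF=(1 − 842/28041·(0.957800+0.930500))/(1+842/28041) = 4579/5000 ≈ 0.915800
step 4 [2y] zero: DF = P = 2257/2500 ≈ 0.902800

1 1/2 4789/5000
2 1 1861/2000
3 3/2 4579/5000
4 2 2257/2500
f(1y,1.5y) = ((1861/2000)/(4579/5000) − 1)/(1/2) = 147/4579 ≈ 3.2103%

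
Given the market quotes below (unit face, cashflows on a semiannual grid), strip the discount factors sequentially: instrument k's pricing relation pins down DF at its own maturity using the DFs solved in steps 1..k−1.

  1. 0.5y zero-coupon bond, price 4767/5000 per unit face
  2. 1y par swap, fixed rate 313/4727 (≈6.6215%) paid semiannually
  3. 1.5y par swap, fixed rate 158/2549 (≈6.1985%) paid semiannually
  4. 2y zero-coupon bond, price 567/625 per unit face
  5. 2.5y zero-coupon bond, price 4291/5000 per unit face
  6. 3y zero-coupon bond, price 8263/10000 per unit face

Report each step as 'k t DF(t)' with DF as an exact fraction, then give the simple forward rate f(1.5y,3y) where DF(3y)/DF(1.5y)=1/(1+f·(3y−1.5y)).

1 1/2 4767/5000
2 1 4687/5000
3 3/2 9131/10000
4 2 567/625
5 5/2 4291/5000
6 3 8263/10000
f(1.5y,3y) = ((9131/10000)/(8263/10000) − 1)/(3/2) = 1736/24789 ≈ 7.0031%

step 1 [0.5y] zero: DF = P = 4767/5000 ≈ 0.953400
step 2 [1y] swap r/2=313/9454: DF=(1 − 313/9454·(0.953400))/(1+313/9454) = 4687/5000 ≈ 0.937400
step 3 [1.5y] swap r/2=79/2549: DF=(1 − 79/2549·(0.953400+0.937400))/(1+79/2549) = 9131/10000 ≈ 0.913100
step 4 [2y] zero: DF = P = 567/625 ≈ 0.907200
step 5 [2.5y] zero: DF = P = 4291/5000 ≈ 0.858200
step 6 [3y] zero: DF = P = 8263/10000 ≈ 0.826300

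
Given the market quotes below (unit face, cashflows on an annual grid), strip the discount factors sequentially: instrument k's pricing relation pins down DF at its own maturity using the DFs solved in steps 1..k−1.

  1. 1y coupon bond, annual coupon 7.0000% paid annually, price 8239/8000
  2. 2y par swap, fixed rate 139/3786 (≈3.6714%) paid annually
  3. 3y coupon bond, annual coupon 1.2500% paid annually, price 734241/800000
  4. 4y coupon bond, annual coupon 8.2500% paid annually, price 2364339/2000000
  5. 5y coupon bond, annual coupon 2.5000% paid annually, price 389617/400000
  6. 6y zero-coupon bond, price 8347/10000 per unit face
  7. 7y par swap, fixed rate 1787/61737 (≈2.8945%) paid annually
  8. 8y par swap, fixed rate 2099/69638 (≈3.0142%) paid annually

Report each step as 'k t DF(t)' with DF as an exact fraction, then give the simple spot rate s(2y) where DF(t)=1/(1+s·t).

step 1 [1y] bond c/1=7/100: DF=(8239/8000 − 7/100·(0))/(1+7/100) = 77/80 ≈ 0.962500
step 2 [2y] swap r/1=139/3786: DF=(1 − 139/3786·(0.962500))/(1+139/3786) = 1861/2000 ≈ 0.930500
step 3 [3y] bond c/1=1/80: DF=(734241/800000 − 1/80·(0.962500+0.930500))/(1+1/80) = 8831/10000 ≈ 0.883100
step 4 [4y] bond c/1=33/400: DF=(2364339/2000000 − 33/400·(0.962500+0.930500+0.883100))/(1+33/400) = 1761/2000 ≈ 0.880500
step 5 [5y] bond c/1=1/40: DF=(389617/400000 − 1/40·(0.962500+0.930500+0.883100+0.880500))/(1+1/40) = 8611/10000 ≈ 0.861100
step 6 [6y] zero: DF = P = 8347/10000 ≈ 0.834700
step 7 [7y] swap r/1=1787/61737: DF=(1 − 1787/61737·(0.962500+0.930500+0.883100+0.880500+0.861100+0.834700))/(1+1787/61737) = 8213/10000 ≈ 0.821300
step 8 [8y] swap r/1=2099/69638: DF=(1 − 2099/69638·(0.962500+0.930500+0.883100+0.880500+0.861100+0.834700+0.821300))/(1+2099/69638) = 7901/10000 ≈ 0.790100

1 1 77/80
2 2 1861/2000
3 3 8831/10000
4 4 1761/2000
5 5 8611/10000
6 6 8347/10000
7 7 8213/10000
8 8 7901/10000
s(2y) = (1/(1861/2000) − 1)/(2) = 139/3722 ≈ 3.7346%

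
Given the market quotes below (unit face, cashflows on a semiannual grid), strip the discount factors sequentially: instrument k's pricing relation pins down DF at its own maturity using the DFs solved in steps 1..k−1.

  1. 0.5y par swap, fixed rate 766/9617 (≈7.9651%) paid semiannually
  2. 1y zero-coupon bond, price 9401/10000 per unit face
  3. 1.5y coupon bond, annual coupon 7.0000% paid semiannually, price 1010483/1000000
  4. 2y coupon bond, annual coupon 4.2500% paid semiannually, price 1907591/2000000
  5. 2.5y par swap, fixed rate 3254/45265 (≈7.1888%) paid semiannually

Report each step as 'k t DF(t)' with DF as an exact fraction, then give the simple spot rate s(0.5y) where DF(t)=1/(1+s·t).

step 1 [0.5y] swap r/2=383/9617: DF=(1 − 383/9617·(0))/(1+383/9617) = 9617/10000 ≈ 0.961700
step 2 [1y] zero: DF = P = 9401/10000 ≈ 0.940100
step 3 [1.5y] bond c/2=7/200: DF=(1010483/1000000 − 7/200·(0.961700+0.940100))/(1+7/200) = 114/125 ≈ 0.912000
step 4 [2y] bond c/2=17/800: DF=(1907591/2000000 − 17/800·(0.961700+0.940100+0.912000))/(1+17/800) = 4377/5000 ≈ 0.875400
step 5 [2.5y] swap r/2=1627/45265: DF=(1 − 1627/45265·(0.961700+0.940100+0.912000+0.875400))/(1+1627/45265) = 8373/10000 ≈ 0.837300

1 1/2 9617/10000
2 1 9401/10000
3 3/2 114/125
4 2 4377/5000
5 5/2 8373/10000
s(0.5y) = (1/(9617/10000) − 1)/(1/2) = 766/9617 ≈ 7.9651%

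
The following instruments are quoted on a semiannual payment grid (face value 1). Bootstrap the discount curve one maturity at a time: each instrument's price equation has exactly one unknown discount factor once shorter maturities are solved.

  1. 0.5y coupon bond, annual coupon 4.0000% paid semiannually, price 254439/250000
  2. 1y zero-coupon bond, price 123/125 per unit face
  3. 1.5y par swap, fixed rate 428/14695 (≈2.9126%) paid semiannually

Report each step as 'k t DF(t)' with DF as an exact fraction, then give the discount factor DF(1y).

step 1 [0.5y] bond c/2=1/50: DF=(254439/250000 − 1/50·(0))/(1+1/50) = 4989/5000 ≈ 0.997800
step 2 [1y] zero: DF = P = 123/125 ≈ 0.984000
step 3 [1.5y] swap r/2=214/14695: DF=(1 − 214/14695·(0.997800+0.984000))/(1+214/14695) = 2393/2500 ≈ 0.957200

1 1/2 4989/5000
2 1 123/125
3 3/2 2393/2500
DF(1y) = 123/125 ≈ 0.984000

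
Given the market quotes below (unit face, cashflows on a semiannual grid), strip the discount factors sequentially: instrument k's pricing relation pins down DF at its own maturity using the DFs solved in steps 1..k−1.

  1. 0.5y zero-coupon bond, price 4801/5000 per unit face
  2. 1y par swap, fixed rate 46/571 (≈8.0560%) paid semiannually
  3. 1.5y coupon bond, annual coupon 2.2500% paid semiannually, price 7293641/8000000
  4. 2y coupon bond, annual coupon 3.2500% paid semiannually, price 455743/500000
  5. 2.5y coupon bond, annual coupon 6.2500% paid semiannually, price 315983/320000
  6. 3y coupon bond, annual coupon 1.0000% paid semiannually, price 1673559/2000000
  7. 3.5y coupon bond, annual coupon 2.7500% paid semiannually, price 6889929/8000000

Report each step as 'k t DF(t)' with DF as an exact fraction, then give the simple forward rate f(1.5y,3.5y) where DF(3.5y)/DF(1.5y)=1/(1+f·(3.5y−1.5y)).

1 1/2 4801/5000
2 1 9241/10000
3 3/2 4403/5000
4 2 8527/10000
5 5/2 8479/10000
6 3 1013/1250
7 7/2 389/500
f(1.5y,3.5y) = ((4403/5000)/(389/500) − 1)/(2) = 513/7780 ≈ 6.5938%

step 1 [0.5y] zero: DF = P = 4801/5000 ≈ 0.960200
step 2 [1y] swap r/2=23/571: DF=(1 − 23/571·(0.960200))/(1+23/571) = 9241/10000 ≈ 0.924100
step 3 [1.5y] bond c/2=9/800: DF=(7293641/8000000 − 9/800·(0.960200+0.924100))/(1+9/800) = 4403/5000 ≈ 0.880600
step 4 [2y] bond c/2=13/800: DF=(455743/500000 − 13/800·(0.960200+0.924100+0.880600))/(1+13/800) = 8527/10000 ≈ 0.852700
step 5 [2.5y] bond c/2=1/32: DF=(315983/320000 − 1/32·(0.960200+0.924100+0.880600+0.852700))/(1+1/32) = 8479/10000 ≈ 0.847900
step 6 [3y] bond c/2=1/200: DF=(1673559/2000000 − 1/200·(0.960200+0.924100+0.880600+0.852700+0.847900))/(1+1/200) = 1013/1250 ≈ 0.810400
step 7 [3.5y] bond c/2=11/800: DF=(6889929/8000000 − 11/800·(0.960200+0.924100+0.880600+0.852700+0.847900+0.810400))/(1+11/800) = 389/500 ≈ 0.778000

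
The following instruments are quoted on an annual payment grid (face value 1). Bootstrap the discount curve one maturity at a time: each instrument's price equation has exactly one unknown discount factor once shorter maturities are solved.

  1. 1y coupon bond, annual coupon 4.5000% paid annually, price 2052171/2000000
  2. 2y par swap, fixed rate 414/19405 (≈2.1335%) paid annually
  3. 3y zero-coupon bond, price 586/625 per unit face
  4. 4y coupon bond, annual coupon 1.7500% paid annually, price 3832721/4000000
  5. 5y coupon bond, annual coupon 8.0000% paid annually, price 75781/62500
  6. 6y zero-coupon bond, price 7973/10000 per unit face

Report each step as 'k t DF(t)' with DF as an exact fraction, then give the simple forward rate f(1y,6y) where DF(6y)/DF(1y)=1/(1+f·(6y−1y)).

step 1 [1y] bond c/1=9/200: DF=(2052171/2000000 − 9/200·(0))/(1+9/200) = 9819/10000 ≈ 0.981900
step 2 [2y] swap r/1=414/19405: DF=(1 − 414/19405·(0.981900))/(1+414/19405) = 4793/5000 ≈ 0.958600
step 3 [3y] zero: DF = P = 586/625 ≈ 0.937600
step 4 [4y] bond c/1=7/400: DF=(3832721/4000000 − 7/400·(0.981900+0.958600+0.937600))/(1+7/400) = 4461/5000 ≈ 0.892200
step 5 [5y] bond c/1=2/25: DF=(75781/62500 − 2/25·(0.981900+0.958600+0.937600+0.892200))/(1+2/25) = 4217/5000 ≈ 0.843400
step 6 [6y] zero: DF = P = 7973/10000 ≈ 0.797300

1 1 9819/10000
2 2 4793/5000
3 3 586/625
4 4 4461/5000
5 5 4217/5000
6 6 7973/10000
f(1y,6y) = ((9819/10000)/(7973/10000) − 1)/(5) = 1846/39865 ≈ 4.6306%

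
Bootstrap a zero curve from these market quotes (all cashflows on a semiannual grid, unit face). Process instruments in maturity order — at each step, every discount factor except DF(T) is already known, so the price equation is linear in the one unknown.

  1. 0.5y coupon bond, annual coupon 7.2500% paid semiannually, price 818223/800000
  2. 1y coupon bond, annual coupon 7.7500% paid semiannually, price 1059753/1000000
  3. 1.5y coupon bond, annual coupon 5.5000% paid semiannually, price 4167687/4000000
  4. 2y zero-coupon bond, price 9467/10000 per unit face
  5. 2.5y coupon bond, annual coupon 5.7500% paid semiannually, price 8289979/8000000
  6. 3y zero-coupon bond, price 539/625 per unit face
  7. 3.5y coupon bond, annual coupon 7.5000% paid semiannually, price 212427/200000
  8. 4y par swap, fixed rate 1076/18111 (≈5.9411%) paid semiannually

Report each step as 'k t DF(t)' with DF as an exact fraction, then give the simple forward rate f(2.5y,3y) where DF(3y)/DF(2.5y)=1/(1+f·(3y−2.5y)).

step 1 [0.5y] bond c/2=29/800: DF=(818223/800000 − 29/800·(0))/(1+29/800) = 987/1000 ≈ 0.987000
step 2 [1y] bond c/2=31/800: DF=(1059753/1000000 − 31/800·(0.987000))/(1+31/800) = 4917/5000 ≈ 0.983400
step 3 [1.5y] bond c/2=11/400: DF=(4167687/4000000 − 11/400·(0.987000+0.983400))/(1+11/400) = 9613/10000 ≈ 0.961300
step 4 [2y] zero: DF = P = 9467/10000 ≈ 0.946700
step 5 [2.5y] bond c/2=23/800: DF=(8289979/8000000 − 23/800·(0.987000+0.983400+0.961300+0.946700))/(1+23/800) = 8989/10000 ≈ 0.898900
step 6 [3y] zero: DF = P = 539/625 ≈ 0.862400
step 7 [3.5y] bond c/2=3/80: DF=(212427/200000 − 3/80·(0.987000+0.983400+0.961300+0.946700+0.898900+0.862400))/(1+3/80) = 8199/10000 ≈ 0.819900
step 8 [4y] swap r/2=538/18111: DF=(1 − 538/18111·(0.987000+0.983400+0.961300+0.946700+0.898900+0.862400+0.819900))/(1+538/18111) = 981/1250 ≈ 0.784800

1 1/2 987/1000
2 1 4917/5000
3 3/2 9613/10000
4 2 9467/10000
5 5/2 8989/10000
6 3 539/625
7 7/2 8199/10000
8 4 981/1250
f(2.5y,3y) = ((8989/10000)/(539/625) − 1)/(1/2) = 365/4312 ≈ 8.4647%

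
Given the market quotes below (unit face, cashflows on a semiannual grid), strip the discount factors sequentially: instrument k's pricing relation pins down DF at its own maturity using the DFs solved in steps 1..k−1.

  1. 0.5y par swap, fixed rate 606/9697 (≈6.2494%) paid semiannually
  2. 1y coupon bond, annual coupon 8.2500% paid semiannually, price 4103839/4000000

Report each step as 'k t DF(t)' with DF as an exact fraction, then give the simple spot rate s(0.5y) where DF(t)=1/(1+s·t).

step 1 [0.5y] swap r/2=303/9697: DF=(1 − 303/9697·(0))/(1+303/9697) = 9697/10000 ≈ 0.969700
step 2 [1y] bond c/2=33/800: DF=(4103839/4000000 − 33/800·(0.969700))/(1+33/800) = 9469/10000 ≈ 0.946900

1 1/2 9697/10000
2 1 9469/10000
s(0.5y) = (1/(9697/10000) − 1)/(1/2) = 606/9697 ≈ 6.2494%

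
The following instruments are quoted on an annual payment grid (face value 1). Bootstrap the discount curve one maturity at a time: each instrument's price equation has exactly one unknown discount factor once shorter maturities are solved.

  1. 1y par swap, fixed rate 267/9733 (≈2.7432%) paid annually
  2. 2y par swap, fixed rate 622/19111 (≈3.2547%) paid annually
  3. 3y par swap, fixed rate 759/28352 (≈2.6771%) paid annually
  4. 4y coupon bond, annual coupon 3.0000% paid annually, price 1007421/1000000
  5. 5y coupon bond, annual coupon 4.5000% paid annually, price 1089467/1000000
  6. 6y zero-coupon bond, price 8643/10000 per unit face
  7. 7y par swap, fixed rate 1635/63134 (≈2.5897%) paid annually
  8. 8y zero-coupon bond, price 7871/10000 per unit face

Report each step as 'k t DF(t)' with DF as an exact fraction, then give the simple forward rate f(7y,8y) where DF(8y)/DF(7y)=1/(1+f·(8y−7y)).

1 1 9733/10000
2 2 4689/5000
3 3 9241/10000
4 4 1791/2000
5 5 8819/10000
6 6 8643/10000
7 7 1673/2000
8 8 7871/10000
f(7y,8y) = ((1673/2000)/(7871/10000) − 1)/(1) = 494/7871 ≈ 6.2762%

step 1 [1y] swap r/1=267/9733: DF=(1 − 267/9733·(0))/(1+267/9733) = 9733/10000 ≈ 0.973300
step 2 [2y] swap r/1=622/19111: DF=(1 − 622/19111·(0.973300))/(1+622/19111) = 4689/5000 ≈ 0.937800
step 3 [3y] swap r/1=759/28352: DF=(1 − 759/28352·(0.973300+0.937800))/(1+759/28352) = 9241/10000 ≈ 0.924100
step 4 [4y] bond c/1=3/100: DF=(1007421/1000000 − 3/100·(0.973300+0.937800+0.924100))/(1+3/100) = 1791/2000 ≈ 0.895500
step 5 [5y] bond c/1=9/200: DF=(1089467/1000000 − 9/200·(0.973300+0.937800+0.924100+0.895500))/(1+9/200) = 8819/10000 ≈ 0.881900
step 6 [6y] zero: DF = P = 8643/10000 ≈ 0.864300
step 7 [7y] swap r/1=1635/63134: DF=(1 − 1635/63134·(0.973300+0.937800+0.924100+0.895500+0.881900+0.864300))/(1+1635/63134) = 1673/2000 ≈ 0.836500
step 8 [8y] zero: DF = P = 7871/10000 ≈ 0.787100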